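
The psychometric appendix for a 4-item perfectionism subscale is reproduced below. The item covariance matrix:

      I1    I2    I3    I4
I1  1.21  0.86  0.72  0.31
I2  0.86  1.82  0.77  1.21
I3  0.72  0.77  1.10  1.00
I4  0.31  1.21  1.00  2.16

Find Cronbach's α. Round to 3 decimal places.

sum of item variances = 1.21 + 1.82 + 1.10 + 2.16 = 6.29
Sum of the distinct covariances = 4.87
σ²_total = 6.29 + 2 × 4.87 = 16.03
α = (k/(k−1))·(1 − sum of item variances/σ²_total) = (4/3)·(1 − 6.29/16.03) = 0.810

α = 0.810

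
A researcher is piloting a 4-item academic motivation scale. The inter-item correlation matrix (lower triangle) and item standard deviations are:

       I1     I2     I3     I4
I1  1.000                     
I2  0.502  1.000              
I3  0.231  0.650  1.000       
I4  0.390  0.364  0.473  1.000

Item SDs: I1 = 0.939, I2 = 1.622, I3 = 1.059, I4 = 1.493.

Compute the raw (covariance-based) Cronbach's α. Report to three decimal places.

Σσ²ᵢ = 0.939² + 1.622² + 1.059² + 1.493² = 6.8631
Covariances σ_ij = r_ij · s_i · s_j:
  σ(I1,I2) = 0.502 × 0.939 × 1.622 = 0.7646
  σ(I1,I3) = 0.231 × 0.939 × 1.059 = 0.2297
  σ(I1,I4) = 0.390 × 0.939 × 1.493 = 0.5468
  σ(I2,I3) = 0.650 × 1.622 × 1.059 = 1.1165
  σ(I2,I4) = 0.364 × 1.622 × 1.493 = 0.8815
  σ(I3,I4) = 0.473 × 1.059 × 1.493 = 0.7479
σ²_T = Σσ²ᵢ + 2·Σσ_ij = 6.8631 + 2 × 4.2870 = 15.4371
α = (4/3)·(1 − 6.8631/15.4371) = 0.741

α = 0.741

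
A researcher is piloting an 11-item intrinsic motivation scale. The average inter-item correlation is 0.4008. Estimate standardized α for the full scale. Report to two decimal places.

standardized α = 0.88

Standardized α = k·r̄ / (1 + (k−1)·r̄) = 11 × 0.4008 / (1 + 10 × 0.4008)
  = 4.4088 / 5.0080 = 0.88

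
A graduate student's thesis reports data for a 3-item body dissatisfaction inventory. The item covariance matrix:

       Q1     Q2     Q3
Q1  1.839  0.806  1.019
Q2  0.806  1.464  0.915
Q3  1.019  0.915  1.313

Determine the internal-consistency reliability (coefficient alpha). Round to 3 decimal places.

Σσ²ᵢ = 1.839 + 1.464 + 1.313 = 4.616
Sum of off-diagonal covariances = 2.740
Var(T) = 4.616 + 2 × 2.740 = 10.096
α = (k/(k−1))·(1 − Σσ²ᵢ/Var(T)) = (3/2)·(1 − 4.616/10.096) = 0.814

coefficient alpha = 0.814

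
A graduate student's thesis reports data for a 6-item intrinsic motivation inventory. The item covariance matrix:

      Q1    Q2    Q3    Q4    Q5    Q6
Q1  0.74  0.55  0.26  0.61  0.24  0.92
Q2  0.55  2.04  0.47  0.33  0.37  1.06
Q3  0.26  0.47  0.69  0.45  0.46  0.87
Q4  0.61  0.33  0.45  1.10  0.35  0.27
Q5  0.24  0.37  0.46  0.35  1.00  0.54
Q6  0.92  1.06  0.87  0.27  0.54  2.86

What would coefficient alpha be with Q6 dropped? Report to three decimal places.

Remaining items: Q1, Q2, Q3, Q4, Q5 (k = 5).
sum of item variances = 0.74 + 2.04 + 0.69 + 1.10 + 1.00 = 5.57
Var(T) = 5.57 + 2 × 4.09 = 13.75
α (item deleted) = (5/4)·(1 − 5.57/13.75) = 0.744

α = 0.744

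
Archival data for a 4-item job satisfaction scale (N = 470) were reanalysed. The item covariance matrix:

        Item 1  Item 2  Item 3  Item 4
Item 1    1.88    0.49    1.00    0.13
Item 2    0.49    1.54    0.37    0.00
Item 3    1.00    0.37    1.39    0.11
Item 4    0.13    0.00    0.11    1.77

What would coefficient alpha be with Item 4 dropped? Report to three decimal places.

coefficient alpha = 0.654

Remaining items: Item 1, Item 2, Item 3 (k = 3).
Σσᵢ² = 1.88 + 1.54 + 1.39 = 4.81
total variance = 4.81 + 2 × 1.86 = 8.53
α (item deleted) = (3/2)·(1 − 4.81/8.53) = 0.654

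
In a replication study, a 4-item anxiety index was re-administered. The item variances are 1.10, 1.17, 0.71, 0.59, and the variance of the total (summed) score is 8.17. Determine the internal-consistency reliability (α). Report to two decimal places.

α = 0.75

sum of item variances = 1.10 + 1.17 + 0.71 + 0.59 = 3.57
α = (k/(k−1))·(1 − sum of item variances/σ²_total) = (4/3)·(1 − 3.57/8.17) = 0.75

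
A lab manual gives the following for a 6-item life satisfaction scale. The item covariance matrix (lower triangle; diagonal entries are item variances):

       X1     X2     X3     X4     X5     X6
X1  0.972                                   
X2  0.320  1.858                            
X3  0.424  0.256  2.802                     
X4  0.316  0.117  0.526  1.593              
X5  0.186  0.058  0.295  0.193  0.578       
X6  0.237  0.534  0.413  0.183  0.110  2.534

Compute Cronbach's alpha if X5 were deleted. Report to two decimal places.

Remaining items: X1, X2, X3, X4, X6 (k = 5).
Σσ²ᵢ = 0.972 + 1.858 + 2.802 + 1.593 + 2.534 = 9.759
Var(T) = 9.759 + 2 × 3.326 = 16.411
α (item deleted) = (5/4)·(1 − 9.759/16.411) = 0.51

α = 0.51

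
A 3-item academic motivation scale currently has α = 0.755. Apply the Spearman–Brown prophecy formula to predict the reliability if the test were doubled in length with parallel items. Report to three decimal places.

Length factor m = 2
α' = m·α / (1 + (m−1)·α)
   = 2 × 0.755 / (1 + (2 − 1) × 0.755)
   = 1.5100 / 1.7550 = 0.860

predicted reliability = 0.860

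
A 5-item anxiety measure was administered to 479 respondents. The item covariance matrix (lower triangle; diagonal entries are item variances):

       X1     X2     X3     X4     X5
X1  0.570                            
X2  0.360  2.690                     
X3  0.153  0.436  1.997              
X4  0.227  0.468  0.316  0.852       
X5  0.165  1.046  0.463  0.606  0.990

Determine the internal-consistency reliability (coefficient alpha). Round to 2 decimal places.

coefficient alpha = 0.68

Σσ²ᵢ = 0.570 + 2.690 + 1.997 + 0.852 + 0.990 = 7.099
Sum of off-diagonal covariances = 4.240
total variance = 7.099 + 2 × 4.240 = 15.579
α = (k/(k−1))·(1 − Σσ²ᵢ/total variance) = (5/4)·(1 − 7.099/15.579) = 0.68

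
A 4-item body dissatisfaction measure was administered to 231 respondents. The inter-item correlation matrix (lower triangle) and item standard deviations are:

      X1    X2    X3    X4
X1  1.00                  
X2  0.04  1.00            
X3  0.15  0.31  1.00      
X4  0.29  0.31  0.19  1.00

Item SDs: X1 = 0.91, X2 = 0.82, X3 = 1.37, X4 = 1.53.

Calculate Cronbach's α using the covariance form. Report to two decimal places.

α = 0.51

Σσ²ᵢ = 0.91² + 0.82² + 1.37² + 1.53² = 5.7183
Covariances σ_ij = r_ij · s_i · s_j:
  σ(X1,X2) = 0.04 × 0.91 × 0.82 = 0.0298
  σ(X1,X3) = 0.15 × 0.91 × 1.37 = 0.1870
  σ(X1,X4) = 0.29 × 0.91 × 1.53 = 0.4038
  σ(X2,X3) = 0.31 × 0.82 × 1.37 = 0.3483
  σ(X2,X4) = 0.31 × 0.82 × 1.53 = 0.3889
  σ(X3,X4) = 0.19 × 1.37 × 1.53 = 0.3983
σ²_T = Σσ²ᵢ + 2·Σσ_ij = 5.7183 + 2 × 1.7561 = 9.2305
α = (4/3)·(1 − 5.7183/9.2305) = 0.51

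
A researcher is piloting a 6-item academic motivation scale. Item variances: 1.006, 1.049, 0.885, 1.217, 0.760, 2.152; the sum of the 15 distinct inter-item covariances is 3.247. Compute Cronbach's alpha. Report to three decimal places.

α = 0.575

ΣVar(i) = 1.006 + 1.049 + 0.885 + 1.217 + 0.760 + 2.152 = 7.069
Sum of distinct covariances = 3.247
σ²_T = ΣVar(i) + 2·Σcov = 7.069 + 2 × 3.247 = 13.563
α = (6/5)·(1 − 7.069/13.563) = 0.575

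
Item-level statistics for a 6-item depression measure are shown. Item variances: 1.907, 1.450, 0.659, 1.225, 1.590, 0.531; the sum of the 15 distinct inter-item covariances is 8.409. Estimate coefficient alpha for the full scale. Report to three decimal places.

coefficient alpha = 0.835

Σσ²ᵢ = 1.907 + 1.450 + 0.659 + 1.225 + 1.590 + 0.531 = 7.362
Sum of distinct covariances = 8.409
σ²_total = Σσ²ᵢ + 2·Σcov = 7.362 + 2 × 8.409 = 24.180
α = (6/5)·(1 − 7.362/24.180) = 0.835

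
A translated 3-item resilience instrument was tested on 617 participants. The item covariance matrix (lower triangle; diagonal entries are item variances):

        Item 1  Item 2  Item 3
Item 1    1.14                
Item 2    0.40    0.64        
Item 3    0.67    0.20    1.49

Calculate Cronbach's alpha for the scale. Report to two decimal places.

Σσ²ᵢ = 1.14 + 0.64 + 1.49 = 3.27
Sum of off-diagonal covariances = 1.27
σ²_total = 3.27 + 2 × 1.27 = 5.81
α = (k/(k−1))·(1 − Σσ²ᵢ/σ²_total) = (3/2)·(1 − 3.27/5.81) = 0.66

Cronbach's alpha = 0.66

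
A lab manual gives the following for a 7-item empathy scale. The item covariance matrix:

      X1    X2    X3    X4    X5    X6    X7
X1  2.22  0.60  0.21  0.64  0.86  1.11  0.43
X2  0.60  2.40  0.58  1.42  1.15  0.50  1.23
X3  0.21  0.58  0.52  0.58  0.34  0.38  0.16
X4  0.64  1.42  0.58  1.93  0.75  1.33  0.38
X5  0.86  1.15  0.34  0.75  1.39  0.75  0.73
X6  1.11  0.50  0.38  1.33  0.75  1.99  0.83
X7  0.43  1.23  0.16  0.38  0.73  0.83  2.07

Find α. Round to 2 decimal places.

α = 0.82

Σσᵢ² = 2.22 + 2.40 + 0.52 + 1.93 + 1.39 + 1.99 + 2.07 = 12.52
Sum of the distinct covariances = 14.96
total variance = 12.52 + 2 × 14.96 = 42.44
α = (k/(k−1))·(1 − Σσᵢ²/total variance) = (7/6)·(1 − 12.52/42.44) = 0.82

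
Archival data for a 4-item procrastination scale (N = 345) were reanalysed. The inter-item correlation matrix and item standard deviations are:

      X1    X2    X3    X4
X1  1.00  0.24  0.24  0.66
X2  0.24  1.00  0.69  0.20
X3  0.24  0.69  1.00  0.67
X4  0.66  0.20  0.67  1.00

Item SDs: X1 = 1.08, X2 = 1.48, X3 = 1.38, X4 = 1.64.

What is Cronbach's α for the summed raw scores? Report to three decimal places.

Σσ²ᵢ = 1.08² + 1.48² + 1.38² + 1.64² = 7.9508
Covariances σ_ij = r_ij · s_i · s_j:
  σ(X1,X2) = 0.24 × 1.08 × 1.48 = 0.3836
  σ(X1,X3) = 0.24 × 1.08 × 1.38 = 0.3577
  σ(X1,X4) = 0.66 × 1.08 × 1.64 = 1.1690
  σ(X2,X3) = 0.69 × 1.48 × 1.38 = 1.4093
  σ(X2,X4) = 0.20 × 1.48 × 1.64 = 0.4854
  σ(X3,X4) = 0.67 × 1.38 × 1.64 = 1.5163
σ²_T = Σσ²ᵢ + 2·Σσ_ij = 7.9508 + 2 × 5.3213 = 18.5934
α = (4/3)·(1 − 7.9508/18.5934) = 0.763

Cronbach's α = 0.763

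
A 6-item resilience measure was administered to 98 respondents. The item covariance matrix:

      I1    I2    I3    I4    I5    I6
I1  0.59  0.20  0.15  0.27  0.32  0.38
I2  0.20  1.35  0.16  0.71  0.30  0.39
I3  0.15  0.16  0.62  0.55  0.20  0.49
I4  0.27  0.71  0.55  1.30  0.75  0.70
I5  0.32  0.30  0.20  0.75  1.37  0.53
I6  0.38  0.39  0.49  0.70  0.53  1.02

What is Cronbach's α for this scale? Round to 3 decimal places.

sum of item variances = 0.59 + 1.35 + 0.62 + 1.30 + 1.37 + 1.02 = 6.25
Sum of off-diagonal covariances = 6.10
total variance = 6.25 + 2 × 6.10 = 18.45
α = (k/(k−1))·(1 − sum of item variances/total variance) = (6/5)·(1 − 6.25/18.45) = 0.793

α = 0.793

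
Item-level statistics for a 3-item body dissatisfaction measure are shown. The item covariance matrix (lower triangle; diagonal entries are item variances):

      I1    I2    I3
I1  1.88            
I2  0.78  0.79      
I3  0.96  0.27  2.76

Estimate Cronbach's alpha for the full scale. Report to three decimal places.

Σσ²ᵢ = 1.88 + 0.79 + 2.76 = 5.43
Σ_{i<j} σ_ij = 2.01
σ²_T = 5.43 + 2 × 2.01 = 9.45
α = (k/(k−1))·(1 − Σσ²ᵢ/σ²_T) = (3/2)·(1 − 5.43/9.45) = 0.638

α = 0.638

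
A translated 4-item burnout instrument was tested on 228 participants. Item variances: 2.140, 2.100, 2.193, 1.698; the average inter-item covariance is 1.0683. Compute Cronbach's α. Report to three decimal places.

Σσ²ᵢ = 2.140 + 2.100 + 2.193 + 1.698 = 8.131
Sum of the 6 distinct covariances = 6 × 1.0683 = 6.4098
σ²_total = Σσ²ᵢ + 2·Σcov = 8.131 + 2 × 6.4098 = 20.9506
α = (4/3)·(1 − 8.131/20.9506) = 0.816

Cronbach's α = 0.816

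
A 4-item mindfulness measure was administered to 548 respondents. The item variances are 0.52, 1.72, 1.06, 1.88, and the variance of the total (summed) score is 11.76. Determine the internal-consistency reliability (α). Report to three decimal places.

α = 0.746

sum of item variances = 0.52 + 1.72 + 1.06 + 1.88 = 5.18
α = (k/(k−1))·(1 − sum of item variances/σ²_T) = (4/3)·(1 − 5.18/11.76) = 0.746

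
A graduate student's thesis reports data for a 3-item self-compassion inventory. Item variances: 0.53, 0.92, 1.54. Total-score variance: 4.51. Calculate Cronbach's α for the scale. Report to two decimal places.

Σσᵢ² = 0.53 + 0.92 + 1.54 = 2.99
α = (k/(k−1))·(1 − Σσᵢ²/total variance) = (3/2)·(1 − 2.99/4.51) = 0.51

Cronbach's α = 0.51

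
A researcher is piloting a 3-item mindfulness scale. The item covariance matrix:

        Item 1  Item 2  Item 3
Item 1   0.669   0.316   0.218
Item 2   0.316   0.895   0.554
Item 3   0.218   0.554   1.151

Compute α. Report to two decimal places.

Σσᵢ² = 0.669 + 0.895 + 1.151 = 2.715
Sum of off-diagonal covariances = 1.088
Var(T) = 2.715 + 2 × 1.088 = 4.891
α = (k/(k−1))·(1 − Σσᵢ²/Var(T)) = (3/2)·(1 − 2.715/4.891) = 0.67

α = 0.67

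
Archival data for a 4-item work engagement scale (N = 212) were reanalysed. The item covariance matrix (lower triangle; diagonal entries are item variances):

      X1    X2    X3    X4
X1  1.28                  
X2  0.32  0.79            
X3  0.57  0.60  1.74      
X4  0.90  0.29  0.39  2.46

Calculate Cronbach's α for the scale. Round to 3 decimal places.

Cronbach's α = 0.660

ΣVar(i) = 1.28 + 0.79 + 1.74 + 2.46 = 6.27
Sum of off-diagonal covariances = 3.07
σ²_total = 6.27 + 2 × 3.07 = 12.41
α = (k/(k−1))·(1 − ΣVar(i)/σ²_total) = (4/3)·(1 − 6.27/12.41) = 0.660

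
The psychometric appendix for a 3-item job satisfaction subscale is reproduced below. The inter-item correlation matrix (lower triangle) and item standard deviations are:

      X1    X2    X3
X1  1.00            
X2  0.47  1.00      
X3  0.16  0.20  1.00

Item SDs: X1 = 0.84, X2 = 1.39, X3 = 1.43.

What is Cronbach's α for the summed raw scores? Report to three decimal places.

Cronbach's α = 0.491

Σσ²ᵢ = 0.84² + 1.39² + 1.43² = 4.6826
Covariances σ_ij = r_ij · s_i · s_j:
  σ(X1,X2) = 0.47 × 0.84 × 1.39 = 0.5488
  σ(X1,X3) = 0.16 × 0.84 × 1.43 = 0.1922
  σ(X2,X3) = 0.20 × 1.39 × 1.43 = 0.3975
σ²_T = Σσ²ᵢ + 2·Σσ_ij = 4.6826 + 2 × 1.1385 = 6.9596
α = (3/2)·(1 − 4.6826/6.9596) = 0.491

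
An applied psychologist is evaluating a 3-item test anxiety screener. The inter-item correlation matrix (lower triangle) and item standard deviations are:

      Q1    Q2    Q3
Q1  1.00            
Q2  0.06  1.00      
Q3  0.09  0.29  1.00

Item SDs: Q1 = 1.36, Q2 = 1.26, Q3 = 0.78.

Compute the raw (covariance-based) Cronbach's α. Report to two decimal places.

Σσ²ᵢ = 1.36² + 1.26² + 0.78² = 4.0456
Covariances σ_ij = r_ij · s_i · s_j:
  σ(Q1,Q2) = 0.06 × 1.36 × 1.26 = 0.1028
  σ(Q1,Q3) = 0.09 × 1.36 × 0.78 = 0.0955
  σ(Q2,Q3) = 0.29 × 1.26 × 0.78 = 0.2850
σ²_T = Σσ²ᵢ + 2·Σσ_ij = 4.0456 + 2 × 0.4833 = 5.0122
α = (3/2)·(1 − 4.0456/5.0122) = 0.29

Cronbach's α = 0.29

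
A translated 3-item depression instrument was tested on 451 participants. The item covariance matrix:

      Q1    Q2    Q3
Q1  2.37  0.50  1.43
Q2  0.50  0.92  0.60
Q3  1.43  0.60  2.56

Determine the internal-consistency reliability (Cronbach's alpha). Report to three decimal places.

α = 0.696

Σσᵢ² = 2.37 + 0.92 + 2.56 = 5.85
Sum of off-diagonal covariances = 2.53
σ²_total = 5.85 + 2 × 2.53 = 10.91
α = (k/(k−1))·(1 − Σσᵢ²/σ²_total) = (3/2)·(1 − 5.85/10.91) = 0.696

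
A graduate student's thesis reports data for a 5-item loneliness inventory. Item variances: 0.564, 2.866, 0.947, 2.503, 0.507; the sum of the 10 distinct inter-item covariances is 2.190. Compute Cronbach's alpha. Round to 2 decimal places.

Σσᵢ² = 0.564 + 2.866 + 0.947 + 2.503 + 0.507 = 7.387
Sum of distinct covariances = 2.190
σ²_total = Σσᵢ² + 2·Σcov = 7.387 + 2 × 2.190 = 11.767
α = (5/4)·(1 − 7.387/11.767) = 0.47

α = 0.47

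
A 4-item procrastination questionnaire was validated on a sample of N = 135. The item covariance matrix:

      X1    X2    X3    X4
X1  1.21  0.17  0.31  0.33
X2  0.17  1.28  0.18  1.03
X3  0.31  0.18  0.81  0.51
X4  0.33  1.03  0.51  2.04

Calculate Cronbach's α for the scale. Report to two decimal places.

sum of item variances = 1.21 + 1.28 + 0.81 + 2.04 = 5.34
Sum of the distinct covariances = 2.53
Var(T) = 5.34 + 2 × 2.53 = 10.40
α = (k/(k−1))·(1 − sum of item variances/Var(T)) = (4/3)·(1 − 5.34/10.40) = 0.65

Cronbach's α = 0.65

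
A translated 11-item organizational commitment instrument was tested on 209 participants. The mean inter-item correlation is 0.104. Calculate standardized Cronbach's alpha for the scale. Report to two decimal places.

α = 0.56

Standardized α = k·r̄ / (1 + (k−1)·r̄) = 11 × 0.104 / (1 + 10 × 0.104)
  = 1.1440 / 2.0400 = 0.56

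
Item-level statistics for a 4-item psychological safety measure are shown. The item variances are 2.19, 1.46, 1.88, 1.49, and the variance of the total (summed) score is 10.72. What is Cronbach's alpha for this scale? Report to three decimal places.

Σσ²ᵢ = 2.19 + 1.46 + 1.88 + 1.49 = 7.02
α = (k/(k−1))·(1 − Σσ²ᵢ/Var(T)) = (4/3)·(1 − 7.02/10.72) = 0.460

Cronbach's alpha = 0.460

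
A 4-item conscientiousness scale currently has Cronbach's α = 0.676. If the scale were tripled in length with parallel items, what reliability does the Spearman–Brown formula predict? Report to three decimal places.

predicted reliability = 0.862

Length factor m = 3
α' = m·α / (1 + (m−1)·α)
   = 3 × 0.676 / (1 + (3 − 1) × 0.676)
   = 2.0280 / 2.3520 = 0.862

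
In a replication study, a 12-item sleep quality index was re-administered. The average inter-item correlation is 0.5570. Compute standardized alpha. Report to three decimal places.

α = 0.938

Standardized α = k·r̄ / (1 + (k−1)·r̄) = 12 × 0.5570 / (1 + 11 × 0.5570)
  = 6.6840 / 7.1270 = 0.938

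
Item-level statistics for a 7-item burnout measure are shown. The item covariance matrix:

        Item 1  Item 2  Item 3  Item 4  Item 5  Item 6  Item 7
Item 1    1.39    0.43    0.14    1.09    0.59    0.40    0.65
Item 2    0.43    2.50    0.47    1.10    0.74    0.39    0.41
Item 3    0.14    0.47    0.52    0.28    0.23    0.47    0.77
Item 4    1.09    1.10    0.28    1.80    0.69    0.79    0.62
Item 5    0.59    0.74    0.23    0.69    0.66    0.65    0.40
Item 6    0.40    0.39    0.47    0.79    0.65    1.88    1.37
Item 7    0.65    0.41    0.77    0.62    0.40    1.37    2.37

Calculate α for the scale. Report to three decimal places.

α = 0.811

ΣVar(i) = 1.39 + 2.50 + 0.52 + 1.80 + 0.66 + 1.88 + 2.37 = 11.12
Σ_{i<j} σ_ij = 12.68
total variance = 11.12 + 2 × 12.68 = 36.48
α = (k/(k−1))·(1 − ΣVar(i)/total variance) = (7/6)·(1 − 11.12/36.48) = 0.811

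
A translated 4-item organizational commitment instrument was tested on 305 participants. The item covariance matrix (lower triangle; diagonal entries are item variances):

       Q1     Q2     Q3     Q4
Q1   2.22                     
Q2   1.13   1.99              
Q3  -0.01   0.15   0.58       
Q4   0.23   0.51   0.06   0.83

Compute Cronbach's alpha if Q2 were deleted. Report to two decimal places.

Remaining items: Q1, Q3, Q4 (k = 3).
Σσᵢ² = 2.22 + 0.58 + 0.83 = 3.63
total variance = 3.63 + 2 × 0.28 = 4.19
α (item deleted) = (3/2)·(1 − 3.63/4.19) = 0.20

Cronbach's alpha = 0.20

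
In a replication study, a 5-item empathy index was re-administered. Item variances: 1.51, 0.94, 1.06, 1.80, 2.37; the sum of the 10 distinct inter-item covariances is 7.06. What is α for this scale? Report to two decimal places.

α = 0.81

Σσ²ᵢ = 1.51 + 0.94 + 1.06 + 1.80 + 2.37 = 7.68
Sum of distinct covariances = 7.06
σ²_T = Σσ²ᵢ + 2·Σcov = 7.68 + 2 × 7.06 = 21.80
α = (5/4)·(1 − 7.68/21.80) = 0.81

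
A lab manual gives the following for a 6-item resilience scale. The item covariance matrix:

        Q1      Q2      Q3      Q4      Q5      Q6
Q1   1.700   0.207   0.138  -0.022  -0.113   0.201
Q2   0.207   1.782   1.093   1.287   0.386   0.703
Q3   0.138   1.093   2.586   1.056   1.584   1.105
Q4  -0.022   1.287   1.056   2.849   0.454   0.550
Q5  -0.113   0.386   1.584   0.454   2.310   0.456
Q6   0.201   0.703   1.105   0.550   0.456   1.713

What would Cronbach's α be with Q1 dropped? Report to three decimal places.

Remaining items: Q2, Q3, Q4, Q5, Q6 (k = 5).
sum of item variances = 1.782 + 2.586 + 2.849 + 2.310 + 1.713 = 11.240
total variance = 11.240 + 2 × 8.674 = 28.588
α (item deleted) = (5/4)·(1 − 11.240/28.588) = 0.759

Cronbach's α = 0.759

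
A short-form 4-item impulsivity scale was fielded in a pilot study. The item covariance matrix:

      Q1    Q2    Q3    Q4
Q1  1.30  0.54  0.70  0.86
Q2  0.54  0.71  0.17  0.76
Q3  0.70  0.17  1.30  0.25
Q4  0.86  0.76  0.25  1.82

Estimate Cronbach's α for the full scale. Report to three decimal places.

α = 0.748

ΣVar(i) = 1.30 + 0.71 + 1.30 + 1.82 = 5.13
Sum of the distinct covariances = 3.28
total variance = 5.13 + 2 × 3.28 = 11.69
α = (k/(k−1))·(1 − ΣVar(i)/total variance) = (4/3)·(1 − 5.13/11.69) = 0.748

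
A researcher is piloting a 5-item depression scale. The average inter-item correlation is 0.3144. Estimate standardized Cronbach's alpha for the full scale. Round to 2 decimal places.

Standardized α = k·r̄ / (1 + (k−1)·r̄) = 5 × 0.3144 / (1 + 4 × 0.3144)
  = 1.5720 / 2.2576 = 0.70

standardized Cronbach's alpha = 0.70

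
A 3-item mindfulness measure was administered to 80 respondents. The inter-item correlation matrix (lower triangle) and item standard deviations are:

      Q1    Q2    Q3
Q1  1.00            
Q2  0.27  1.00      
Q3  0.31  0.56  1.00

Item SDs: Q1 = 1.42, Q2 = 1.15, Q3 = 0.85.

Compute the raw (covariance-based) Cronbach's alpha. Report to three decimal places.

Cronbach's alpha = 0.602

Σσ²ᵢ = 1.42² + 1.15² + 0.85² = 4.0614
Covariances σ_ij = r_ij · s_i · s_j:
  σ(Q1,Q2) = 0.27 × 1.42 × 1.15 = 0.4409
  σ(Q1,Q3) = 0.31 × 1.42 × 0.85 = 0.3742
  σ(Q2,Q3) = 0.56 × 1.15 × 0.85 = 0.5474
σ²_T = Σσ²ᵢ + 2·Σσ_ij = 4.0614 + 2 × 1.3625 = 6.7864
α = (3/2)·(1 − 4.0614/6.7864) = 0.602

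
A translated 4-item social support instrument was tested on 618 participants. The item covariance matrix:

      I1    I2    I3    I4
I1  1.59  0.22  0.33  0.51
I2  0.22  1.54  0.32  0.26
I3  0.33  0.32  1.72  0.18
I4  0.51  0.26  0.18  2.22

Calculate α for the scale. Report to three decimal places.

α = 0.453

sum of item variances = 1.59 + 1.54 + 1.72 + 2.22 = 7.07
Σ_{i<j} σ_ij = 1.82
σ²_T = 7.07 + 2 × 1.82 = 10.71
α = (k/(k−1))·(1 − sum of item variances/σ²_T) = (4/3)·(1 − 7.07/10.71) = 0.453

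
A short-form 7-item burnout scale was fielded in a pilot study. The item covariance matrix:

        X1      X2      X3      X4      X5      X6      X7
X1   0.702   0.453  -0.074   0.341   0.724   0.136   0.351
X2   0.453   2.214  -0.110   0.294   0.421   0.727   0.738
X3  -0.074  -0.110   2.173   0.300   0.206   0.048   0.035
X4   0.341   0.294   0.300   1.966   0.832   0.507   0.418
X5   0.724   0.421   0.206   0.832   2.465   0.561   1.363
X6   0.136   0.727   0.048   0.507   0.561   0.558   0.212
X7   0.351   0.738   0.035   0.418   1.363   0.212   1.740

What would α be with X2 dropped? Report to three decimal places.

α = 0.665

Remaining items: X1, X3, X4, X5, X6, X7 (k = 6).
Σσᵢ² = 0.702 + 2.173 + 1.966 + 2.465 + 0.558 + 1.740 = 9.604
σ²_total = 9.604 + 2 × 5.960 = 21.524
α (item deleted) = (6/5)·(1 − 9.604/21.524) = 0.665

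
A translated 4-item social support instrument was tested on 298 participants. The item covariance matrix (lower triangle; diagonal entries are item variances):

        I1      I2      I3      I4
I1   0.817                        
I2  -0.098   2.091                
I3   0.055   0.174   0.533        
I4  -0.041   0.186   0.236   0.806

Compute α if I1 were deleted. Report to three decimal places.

Remaining items: I2, I3, I4 (k = 3).
Σσ²ᵢ = 2.091 + 0.533 + 0.806 = 3.430
σ²_total = 3.430 + 2 × 0.596 = 4.622
α (item deleted) = (3/2)·(1 − 3.430/4.622) = 0.387

α = 0.387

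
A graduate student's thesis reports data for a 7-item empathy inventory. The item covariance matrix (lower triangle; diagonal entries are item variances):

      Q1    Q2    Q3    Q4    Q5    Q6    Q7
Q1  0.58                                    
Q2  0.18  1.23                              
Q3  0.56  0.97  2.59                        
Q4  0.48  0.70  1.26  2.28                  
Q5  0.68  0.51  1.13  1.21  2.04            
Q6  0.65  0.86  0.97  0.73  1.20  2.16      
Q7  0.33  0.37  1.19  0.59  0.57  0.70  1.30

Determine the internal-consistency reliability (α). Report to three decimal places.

sum of item variances = 0.58 + 1.23 + 2.59 + 2.28 + 2.04 + 2.16 + 1.30 = 12.18
Sum of off-diagonal covariances = 15.84
σ²_total = 12.18 + 2 × 15.84 = 43.86
α = (k/(k−1))·(1 − sum of item variances/σ²_total) = (7/6)·(1 − 12.18/43.86) = 0.843

α = 0.843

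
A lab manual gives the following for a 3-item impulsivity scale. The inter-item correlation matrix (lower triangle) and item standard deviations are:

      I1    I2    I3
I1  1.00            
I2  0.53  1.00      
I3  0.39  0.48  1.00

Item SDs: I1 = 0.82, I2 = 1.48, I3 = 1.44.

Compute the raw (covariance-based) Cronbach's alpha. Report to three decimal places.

Σσ²ᵢ = 0.82² + 1.48² + 1.44² = 4.9364
Covariances σ_ij = r_ij · s_i · s_j:
  σ(I1,I2) = 0.53 × 0.82 × 1.48 = 0.6432
  σ(I1,I3) = 0.39 × 0.82 × 1.44 = 0.4605
  σ(I2,I3) = 0.48 × 1.48 × 1.44 = 1.0230
σ²_T = Σσ²ᵢ + 2·Σσ_ij = 4.9364 + 2 × 2.1267 = 9.1898
α = (3/2)·(1 − 4.9364/9.1898) = 0.694

α = 0.694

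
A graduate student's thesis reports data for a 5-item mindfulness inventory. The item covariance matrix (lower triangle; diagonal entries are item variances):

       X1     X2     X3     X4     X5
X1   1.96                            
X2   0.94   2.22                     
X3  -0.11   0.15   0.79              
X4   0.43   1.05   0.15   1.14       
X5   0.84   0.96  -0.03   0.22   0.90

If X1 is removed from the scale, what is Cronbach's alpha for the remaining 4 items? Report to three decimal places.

Remaining items: X2, X3, X4, X5 (k = 4).
Σσᵢ² = 2.22 + 0.79 + 1.14 + 0.90 = 5.05
σ²_total = 5.05 + 2 × 2.50 = 10.05
α (item deleted) = (4/3)·(1 − 5.05/10.05) = 0.663

α = 0.663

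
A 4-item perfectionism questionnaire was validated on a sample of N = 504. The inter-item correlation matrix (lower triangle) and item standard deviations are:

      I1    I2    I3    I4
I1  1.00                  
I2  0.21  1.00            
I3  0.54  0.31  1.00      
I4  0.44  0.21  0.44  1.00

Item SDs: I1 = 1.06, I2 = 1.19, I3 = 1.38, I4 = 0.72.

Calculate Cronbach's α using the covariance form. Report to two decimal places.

Σσ²ᵢ = 1.06² + 1.19² + 1.38² + 0.72² = 4.9625
Covariances σ_ij = r_ij · s_i · s_j:
  σ(I1,I2) = 0.21 × 1.06 × 1.19 = 0.2649
  σ(I1,I3) = 0.54 × 1.06 × 1.38 = 0.7899
  σ(I1,I4) = 0.44 × 1.06 × 0.72 = 0.3358
  σ(I2,I3) = 0.31 × 1.19 × 1.38 = 0.5091
  σ(I2,I4) = 0.21 × 1.19 × 0.72 = 0.1799
  σ(I3,I4) = 0.44 × 1.38 × 0.72 = 0.4372
σ²_T = Σσ²ᵢ + 2·Σσ_ij = 4.9625 + 2 × 2.5168 = 9.9961
α = (4/3)·(1 − 4.9625/9.9961) = 0.67

α = 0.67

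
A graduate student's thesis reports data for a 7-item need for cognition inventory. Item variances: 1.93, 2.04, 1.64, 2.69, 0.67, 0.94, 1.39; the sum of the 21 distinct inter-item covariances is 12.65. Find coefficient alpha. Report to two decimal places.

coefficient alpha = 0.81

Σσ²ᵢ = 1.93 + 2.04 + 1.64 + 2.69 + 0.67 + 0.94 + 1.39 = 11.30
Sum of distinct covariances = 12.65
σ²_T = Σσ²ᵢ + 2·Σcov = 11.30 + 2 × 12.65 = 36.60
α = (7/6)·(1 − 11.30/36.60) = 0.81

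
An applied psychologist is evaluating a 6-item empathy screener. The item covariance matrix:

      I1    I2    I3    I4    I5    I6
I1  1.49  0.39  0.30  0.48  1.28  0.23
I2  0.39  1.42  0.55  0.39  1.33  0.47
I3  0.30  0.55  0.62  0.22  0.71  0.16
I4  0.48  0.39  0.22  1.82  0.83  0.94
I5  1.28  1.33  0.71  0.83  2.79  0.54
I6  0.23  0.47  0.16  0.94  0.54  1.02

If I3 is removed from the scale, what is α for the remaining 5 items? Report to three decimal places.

α = 0.771

Remaining items: I1, I2, I4, I5, I6 (k = 5).
ΣVar(i) = 1.49 + 1.42 + 1.82 + 2.79 + 1.02 = 8.54
Var(T) = 8.54 + 2 × 6.88 = 22.30
α (item deleted) = (5/4)·(1 − 8.54/22.30) = 0.771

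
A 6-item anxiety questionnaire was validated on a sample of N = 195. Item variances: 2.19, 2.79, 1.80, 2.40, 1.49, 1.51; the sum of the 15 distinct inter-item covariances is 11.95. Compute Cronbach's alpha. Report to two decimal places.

α = 0.79

Σσ²ᵢ = 2.19 + 2.79 + 1.80 + 2.40 + 1.49 + 1.51 = 12.18
Sum of distinct covariances = 11.95
total variance = Σσ²ᵢ + 2·Σcov = 12.18 + 2 × 11.95 = 36.08
α = (6/5)·(1 − 12.18/36.08) = 0.79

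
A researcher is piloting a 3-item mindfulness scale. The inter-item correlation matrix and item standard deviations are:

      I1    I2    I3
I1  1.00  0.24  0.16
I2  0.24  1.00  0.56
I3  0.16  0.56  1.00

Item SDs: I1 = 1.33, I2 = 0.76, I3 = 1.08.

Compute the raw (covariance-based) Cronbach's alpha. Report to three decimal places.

Σσ²ᵢ = 1.33² + 0.76² + 1.08² = 3.5129
Covariances σ_ij = r_ij · s_i · s_j:
  σ(I1,I2) = 0.24 × 1.33 × 0.76 = 0.2426
  σ(I1,I3) = 0.16 × 1.33 × 1.08 = 0.2298
  σ(I2,I3) = 0.56 × 0.76 × 1.08 = 0.4596
σ²_T = Σσ²ᵢ + 2·Σσ_ij = 3.5129 + 2 × 0.9320 = 5.3769
α = (3/2)·(1 − 3.5129/5.3769) = 0.520

Cronbach's alpha = 0.520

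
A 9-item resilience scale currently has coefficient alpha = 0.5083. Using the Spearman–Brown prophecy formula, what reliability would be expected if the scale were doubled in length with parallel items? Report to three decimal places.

Length factor m = 2
α' = m·α / (1 + (m−1)·α)
   = 2 × 0.5083 / (1 + (2 − 1) × 0.5083)
   = 1.0166 / 1.5083 = 0.674

predicted reliability = 0.674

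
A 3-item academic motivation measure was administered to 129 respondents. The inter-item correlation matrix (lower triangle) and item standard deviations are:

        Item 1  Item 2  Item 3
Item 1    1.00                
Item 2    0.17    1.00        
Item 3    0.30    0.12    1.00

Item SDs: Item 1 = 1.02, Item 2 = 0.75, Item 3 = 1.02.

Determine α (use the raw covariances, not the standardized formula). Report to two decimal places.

α = 0.43

Σσ²ᵢ = 1.02² + 0.75² + 1.02² = 2.6433
Covariances σ_ij = r_ij · s_i · s_j:
  σ(Item 1,Item 2) = 0.17 × 1.02 × 0.75 = 0.1301
  σ(Item 1,Item 3) = 0.30 × 1.02 × 1.02 = 0.3121
  σ(Item 2,Item 3) = 0.12 × 0.75 × 1.02 = 0.0918
σ²_T = Σσ²ᵢ + 2·Σσ_ij = 2.6433 + 2 × 0.5340 = 3.7113
α = (3/2)·(1 − 2.6433/3.7113) = 0.43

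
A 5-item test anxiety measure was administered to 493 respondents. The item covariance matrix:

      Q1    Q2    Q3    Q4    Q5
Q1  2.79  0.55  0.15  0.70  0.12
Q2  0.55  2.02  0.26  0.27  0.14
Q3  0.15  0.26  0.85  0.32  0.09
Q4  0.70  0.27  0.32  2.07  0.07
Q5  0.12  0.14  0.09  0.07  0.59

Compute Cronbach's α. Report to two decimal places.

Cronbach's α = 0.49

sum of item variances = 2.79 + 2.02 + 0.85 + 2.07 + 0.59 = 8.32
Sum of off-diagonal covariances = 2.67
total variance = 8.32 + 2 × 2.67 = 13.66
α = (k/(k−1))·(1 − sum of item variances/total variance) = (5/4)·(1 − 8.32/13.66) = 0.49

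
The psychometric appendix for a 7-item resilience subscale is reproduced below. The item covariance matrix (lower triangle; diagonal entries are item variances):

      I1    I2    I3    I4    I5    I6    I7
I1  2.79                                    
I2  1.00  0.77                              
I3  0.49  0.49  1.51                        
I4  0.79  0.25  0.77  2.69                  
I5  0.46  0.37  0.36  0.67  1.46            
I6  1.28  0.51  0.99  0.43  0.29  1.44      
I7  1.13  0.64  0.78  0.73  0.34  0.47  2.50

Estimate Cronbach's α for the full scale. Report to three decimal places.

α = 0.779

Σσᵢ² = 2.79 + 0.77 + 1.51 + 2.69 + 1.46 + 1.44 + 2.50 = 13.16
Sum of off-diagonal covariances = 13.24
σ²_total = 13.16 + 2 × 13.24 = 39.64
α = (k/(k−1))·(1 − Σσᵢ²/σ²_total) = (7/6)·(1 − 13.16/39.64) = 0.779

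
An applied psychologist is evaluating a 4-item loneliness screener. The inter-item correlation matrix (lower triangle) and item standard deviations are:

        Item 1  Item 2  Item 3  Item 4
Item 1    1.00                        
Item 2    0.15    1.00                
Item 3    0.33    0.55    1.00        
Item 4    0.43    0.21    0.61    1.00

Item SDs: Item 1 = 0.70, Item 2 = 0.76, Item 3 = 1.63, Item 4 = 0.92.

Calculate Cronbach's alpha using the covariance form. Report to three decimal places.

Σσ²ᵢ = 0.70² + 0.76² + 1.63² + 0.92² = 4.5709
Covariances σ_ij = r_ij · s_i · s_j:
  σ(Item 1,Item 2) = 0.15 × 0.70 × 0.76 = 0.0798
  σ(Item 1,Item 3) = 0.33 × 0.70 × 1.63 = 0.3765
  σ(Item 1,Item 4) = 0.43 × 0.70 × 0.92 = 0.2769
  σ(Item 2,Item 3) = 0.55 × 0.76 × 1.63 = 0.6813
  σ(Item 2,Item 4) = 0.21 × 0.76 × 0.92 = 0.1468
  σ(Item 3,Item 4) = 0.61 × 1.63 × 0.92 = 0.9148
σ²_T = Σσ²ᵢ + 2·Σσ_ij = 4.5709 + 2 × 2.4761 = 9.5231
α = (4/3)·(1 − 4.5709/9.5231) = 0.693

α = 0.693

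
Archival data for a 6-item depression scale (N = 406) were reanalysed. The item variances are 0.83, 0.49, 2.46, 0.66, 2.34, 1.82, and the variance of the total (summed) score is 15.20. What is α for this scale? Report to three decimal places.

ΣVar(i) = 0.83 + 0.49 + 2.46 + 0.66 + 2.34 + 1.82 = 8.60
α = (k/(k−1))·(1 − ΣVar(i)/Var(T)) = (6/5)·(1 − 8.60/15.20) = 0.521

α = 0.521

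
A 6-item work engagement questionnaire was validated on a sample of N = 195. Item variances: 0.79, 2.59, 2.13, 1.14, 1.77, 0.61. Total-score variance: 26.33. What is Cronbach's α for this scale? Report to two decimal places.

α = 0.79

sum of item variances = 0.79 + 2.59 + 2.13 + 1.14 + 1.77 + 0.61 = 9.03
α = (k/(k−1))·(1 − sum of item variances/σ²_T) = (6/5)·(1 − 9.03/26.33) = 0.79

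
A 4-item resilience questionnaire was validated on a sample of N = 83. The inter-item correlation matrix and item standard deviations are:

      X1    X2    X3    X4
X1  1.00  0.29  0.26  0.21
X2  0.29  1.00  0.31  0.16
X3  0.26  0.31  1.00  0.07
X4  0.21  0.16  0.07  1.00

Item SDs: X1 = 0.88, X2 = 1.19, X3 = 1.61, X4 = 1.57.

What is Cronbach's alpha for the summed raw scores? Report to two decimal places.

α = 0.48

Σσ²ᵢ = 0.88² + 1.19² + 1.61² + 1.57² = 7.2475
Covariances σ_ij = r_ij · s_i · s_j:
  σ(X1,X2) = 0.29 × 0.88 × 1.19 = 0.3037
  σ(X1,X3) = 0.26 × 0.88 × 1.61 = 0.3684
  σ(X1,X4) = 0.21 × 0.88 × 1.57 = 0.2901
  σ(X2,X3) = 0.31 × 1.19 × 1.61 = 0.5939
  σ(X2,X4) = 0.16 × 1.19 × 1.57 = 0.2989
  σ(X3,X4) = 0.07 × 1.61 × 1.57 = 0.1769
σ²_T = Σσ²ᵢ + 2·Σσ_ij = 7.2475 + 2 × 2.0319 = 11.3113
α = (4/3)·(1 − 7.2475/11.3113) = 0.48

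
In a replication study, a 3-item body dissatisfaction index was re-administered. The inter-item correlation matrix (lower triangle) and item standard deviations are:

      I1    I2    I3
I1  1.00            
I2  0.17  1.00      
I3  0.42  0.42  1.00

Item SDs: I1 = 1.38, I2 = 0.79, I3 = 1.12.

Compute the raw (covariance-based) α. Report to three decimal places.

Σσ²ᵢ = 1.38² + 0.79² + 1.12² = 3.7829
Covariances σ_ij = r_ij · s_i · s_j:
  σ(I1,I2) = 0.17 × 1.38 × 0.79 = 0.1853
  σ(I1,I3) = 0.42 × 1.38 × 1.12 = 0.6492
  σ(I2,I3) = 0.42 × 0.79 × 1.12 = 0.3716
σ²_T = Σσ²ᵢ + 2·Σσ_ij = 3.7829 + 2 × 1.2061 = 6.1951
α = (3/2)·(1 − 3.7829/6.1951) = 0.584

α = 0.584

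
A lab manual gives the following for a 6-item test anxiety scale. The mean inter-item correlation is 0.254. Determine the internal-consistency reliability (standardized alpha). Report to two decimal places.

Standardized α = k·r̄ / (1 + (k−1)·r̄) = 6 × 0.254 / (1 + 5 × 0.254)
  = 1.5240 / 2.2700 = 0.67

standardized alpha = 0.67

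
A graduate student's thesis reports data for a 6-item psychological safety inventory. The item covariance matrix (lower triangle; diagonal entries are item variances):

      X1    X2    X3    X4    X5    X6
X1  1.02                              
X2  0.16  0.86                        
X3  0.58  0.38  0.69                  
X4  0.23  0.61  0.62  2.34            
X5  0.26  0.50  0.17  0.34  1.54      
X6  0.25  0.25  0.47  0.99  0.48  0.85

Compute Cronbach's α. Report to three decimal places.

Cronbach's α = 0.759

Σσᵢ² = 1.02 + 0.86 + 0.69 + 2.34 + 1.54 + 0.85 = 7.30
Sum of the distinct covariances = 6.29
Var(T) = 7.30 + 2 × 6.29 = 19.88
α = (k/(k−1))·(1 − Σσᵢ²/Var(T)) = (6/5)·(1 − 7.30/19.88) = 0.759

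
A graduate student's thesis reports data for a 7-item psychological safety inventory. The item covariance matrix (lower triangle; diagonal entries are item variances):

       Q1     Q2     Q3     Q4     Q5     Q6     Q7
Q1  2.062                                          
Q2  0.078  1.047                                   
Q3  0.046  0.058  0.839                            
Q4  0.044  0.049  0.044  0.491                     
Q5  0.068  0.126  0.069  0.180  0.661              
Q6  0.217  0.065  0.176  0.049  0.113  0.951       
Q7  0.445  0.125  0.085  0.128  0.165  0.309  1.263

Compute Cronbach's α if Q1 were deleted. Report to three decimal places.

Cronbach's α = 0.478

Remaining items: Q2, Q3, Q4, Q5, Q6, Q7 (k = 6).
Σσ²ᵢ = 1.047 + 0.839 + 0.491 + 0.661 + 0.951 + 1.263 = 5.252
Var(T) = 5.252 + 2 × 1.741 = 8.734
α (item deleted) = (6/5)·(1 − 5.252/8.734) = 0.478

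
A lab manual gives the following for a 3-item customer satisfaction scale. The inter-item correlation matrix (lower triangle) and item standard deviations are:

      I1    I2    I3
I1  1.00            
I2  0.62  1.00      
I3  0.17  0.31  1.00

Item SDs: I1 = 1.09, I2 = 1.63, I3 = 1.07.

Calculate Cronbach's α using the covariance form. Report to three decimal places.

Cronbach's α = 0.637

Σσ²ᵢ = 1.09² + 1.63² + 1.07² = 4.9899
Covariances σ_ij = r_ij · s_i · s_j:
  σ(I1,I2) = 0.62 × 1.09 × 1.63 = 1.1016
  σ(I1,I3) = 0.17 × 1.09 × 1.07 = 0.1983
  σ(I2,I3) = 0.31 × 1.63 × 1.07 = 0.5407
σ²_T = Σσ²ᵢ + 2·Σσ_ij = 4.9899 + 2 × 1.8406 = 8.6711
α = (3/2)·(1 − 4.9899/8.6711) = 0.637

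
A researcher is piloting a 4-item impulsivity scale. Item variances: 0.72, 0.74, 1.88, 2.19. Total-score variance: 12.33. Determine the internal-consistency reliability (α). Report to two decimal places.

α = 0.74

ΣVar(i) = 0.72 + 0.74 + 1.88 + 2.19 = 5.53
α = (k/(k−1))·(1 − ΣVar(i)/σ²_T) = (4/3)·(1 − 5.53/12.33) = 0.74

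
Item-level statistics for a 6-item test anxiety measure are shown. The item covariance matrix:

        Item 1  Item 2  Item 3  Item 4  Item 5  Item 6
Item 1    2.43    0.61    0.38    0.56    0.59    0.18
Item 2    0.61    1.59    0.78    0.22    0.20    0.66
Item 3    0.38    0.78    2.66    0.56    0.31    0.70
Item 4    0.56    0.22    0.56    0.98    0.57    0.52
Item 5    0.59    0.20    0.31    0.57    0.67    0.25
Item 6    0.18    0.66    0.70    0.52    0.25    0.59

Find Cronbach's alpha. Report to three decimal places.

Cronbach's alpha = 0.737

ΣVar(i) = 2.43 + 1.59 + 2.66 + 0.98 + 0.67 + 0.59 = 8.92
Sum of off-diagonal covariances = 7.09
total variance = 8.92 + 2 × 7.09 = 23.10
α = (k/(k−1))·(1 − ΣVar(i)/total variance) = (6/5)·(1 − 8.92/23.10) = 0.737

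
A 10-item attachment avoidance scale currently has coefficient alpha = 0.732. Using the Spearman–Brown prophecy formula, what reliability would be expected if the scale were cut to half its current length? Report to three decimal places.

Length factor m = 1/2
α' = m·α / (1 − (1−m)·α)
   = 1/2 × 0.732 / (1 − (1 − 1/2) × 0.732)
   = 0.3660 / 0.6340 = 0.577

predicted reliability = 0.577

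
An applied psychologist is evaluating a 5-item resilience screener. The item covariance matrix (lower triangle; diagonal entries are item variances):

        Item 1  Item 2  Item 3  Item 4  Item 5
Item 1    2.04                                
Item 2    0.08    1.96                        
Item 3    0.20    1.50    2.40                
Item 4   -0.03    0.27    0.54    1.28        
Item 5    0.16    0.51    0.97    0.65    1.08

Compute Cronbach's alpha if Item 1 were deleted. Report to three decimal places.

Remaining items: Item 2, Item 3, Item 4, Item 5 (k = 4).
Σσᵢ² = 1.96 + 2.40 + 1.28 + 1.08 = 6.72
σ²_total = 6.72 + 2 × 4.44 = 15.60
α (item deleted) = (4/3)·(1 − 6.72/15.60) = 0.759

α = 0.759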